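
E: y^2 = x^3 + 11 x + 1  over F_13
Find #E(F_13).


For each x in F_13, count y with y^2 = x^3 + 11 x + 1 mod 13:
  x = 0: RHS = 1, y in [1, 12]  -> 2 point(s)
  x = 1: RHS = 0, y in [0]  -> 1 point(s)
  x = 3: RHS = 9, y in [3, 10]  -> 2 point(s)
  x = 5: RHS = 12, y in [5, 8]  -> 2 point(s)
  x = 6: RHS = 10, y in [6, 7]  -> 2 point(s)
  x = 8: RHS = 3, y in [4, 9]  -> 2 point(s)
  x = 9: RHS = 10, y in [6, 7]  -> 2 point(s)
  x = 11: RHS = 10, y in [6, 7]  -> 2 point(s)
Affine points: 15. Add the point at infinity: total = 16.

#E(F_13) = 16


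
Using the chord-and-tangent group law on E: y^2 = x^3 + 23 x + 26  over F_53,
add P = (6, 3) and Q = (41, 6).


P != Q, so use the chord formula.
s = (y2 - y1) / (x2 - x1) = (3) / (35) mod 53 = 44
x3 = s^2 - x1 - x2 mod 53 = 44^2 - 6 - 41 = 34
y3 = s (x1 - x3) - y1 mod 53 = 44 * (6 - 34) - 3 = 37

P + Q = (34, 37)


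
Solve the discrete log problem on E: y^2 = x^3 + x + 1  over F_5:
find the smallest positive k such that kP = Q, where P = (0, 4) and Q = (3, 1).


Enumerate multiples of P until we hit Q = (3, 1):
  1P = (0, 4)
  2P = (4, 3)
  3P = (2, 4)
  4P = (3, 1)
Match found at i = 4.

k = 4


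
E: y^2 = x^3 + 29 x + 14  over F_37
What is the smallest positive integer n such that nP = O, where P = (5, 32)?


Compute successive multiples of P until we hit O:
  1P = (5, 32)
  2P = (36, 24)
  3P = (6, 16)
  4P = (23, 34)
  5P = (25, 11)
  6P = (18, 2)
  7P = (4, 34)
  8P = (32, 22)
  ... (continuing to 31P)
  31P = O

ord(P) = 31


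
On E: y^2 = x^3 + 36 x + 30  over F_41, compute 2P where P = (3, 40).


Doubling: s = (3 x1^2 + a) / (2 y1)
s = (3*3^2 + 36) / (2*40) mod 41 = 30
x3 = s^2 - 2 x1 mod 41 = 30^2 - 2*3 = 33
y3 = s (x1 - x3) - y1 mod 41 = 30 * (3 - 33) - 40 = 3

2P = (33, 3)


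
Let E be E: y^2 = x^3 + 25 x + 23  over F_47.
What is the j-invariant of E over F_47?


Delta = -16(4 a^3 + 27 b^2) mod 47 = 5
-1728 * (4 a)^3 = -1728 * (4*25)^3 mod 47 = 26
j = 26 * 5^(-1) mod 47 = 24

j = 24 (mod 47)


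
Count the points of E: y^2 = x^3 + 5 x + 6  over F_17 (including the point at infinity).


For each x in F_17, count y with y^2 = x^3 + 5 x + 6 mod 17:
  x = 9: RHS = 15, y in [7, 10]  -> 2 point(s)
  x = 10: RHS = 2, y in [6, 11]  -> 2 point(s)
  x = 11: RHS = 15, y in [7, 10]  -> 2 point(s)
  x = 12: RHS = 9, y in [3, 14]  -> 2 point(s)
  x = 14: RHS = 15, y in [7, 10]  -> 2 point(s)
  x = 16: RHS = 0, y in [0]  -> 1 point(s)
Affine points: 11. Add the point at infinity: total = 12.

#E(F_17) = 12


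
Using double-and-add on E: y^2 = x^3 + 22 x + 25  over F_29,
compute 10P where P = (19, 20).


k = 10 = 1010_2 (binary, LSB first: 0101)
Double-and-add from P = (19, 20):
  bit 0 = 0: acc unchanged = O
  bit 1 = 1: acc = O + (16, 23) = (16, 23)
  bit 2 = 0: acc unchanged = (16, 23)
  bit 3 = 1: acc = (16, 23) + (12, 4) = (0, 24)

10P = (0, 24)


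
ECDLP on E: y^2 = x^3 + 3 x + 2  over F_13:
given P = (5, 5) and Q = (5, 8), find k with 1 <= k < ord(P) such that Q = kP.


Enumerate multiples of P until we hit Q = (5, 8):
  1P = (5, 5)
  2P = (3, 8)
  3P = (4, 0)
  4P = (3, 5)
  5P = (5, 8)
Match found at i = 5.

k = 5


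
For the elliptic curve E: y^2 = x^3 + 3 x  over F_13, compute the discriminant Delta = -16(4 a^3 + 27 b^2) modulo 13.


4 a^3 + 27 b^2 = 4*3^3 + 27*0^2 = 108 + 0 = 108
Delta = -16 * (108) = -1728
Delta mod 13 = 1

Delta = 1 (mod 13)


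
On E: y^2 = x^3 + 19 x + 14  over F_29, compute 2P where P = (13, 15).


Doubling: s = (3 x1^2 + a) / (2 y1)
s = (3*13^2 + 19) / (2*15) mod 29 = 4
x3 = s^2 - 2 x1 mod 29 = 4^2 - 2*13 = 19
y3 = s (x1 - x3) - y1 mod 29 = 4 * (13 - 19) - 15 = 19

2P = (19, 19)


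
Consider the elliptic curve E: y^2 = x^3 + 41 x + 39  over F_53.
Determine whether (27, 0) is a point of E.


Check whether y^2 = x^3 + 41 x + 39 (mod 53) for (x, y) = (27, 0).
LHS: y^2 = 0^2 mod 53 = 0
RHS: x^3 + 41 x + 39 = 27^3 + 41*27 + 39 mod 53 = 0
LHS = RHS

Yes, on the curve


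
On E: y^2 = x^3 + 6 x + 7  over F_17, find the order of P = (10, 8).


Compute successive multiples of P until we hit O:
  1P = (10, 8)
  2P = (14, 9)
  3P = (9, 5)
  4P = (7, 1)
  5P = (13, 2)
  6P = (15, 2)
  7P = (5, 3)
  8P = (3, 16)
  ... (continuing to 20P)
  20P = O

ord(P) = 20


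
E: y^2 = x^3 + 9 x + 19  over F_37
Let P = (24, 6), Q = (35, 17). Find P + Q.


P != Q, so use the chord formula.
s = (y2 - y1) / (x2 - x1) = (11) / (11) mod 37 = 1
x3 = s^2 - x1 - x2 mod 37 = 1^2 - 24 - 35 = 16
y3 = s (x1 - x3) - y1 mod 37 = 1 * (24 - 16) - 6 = 2

P + Q = (16, 2)


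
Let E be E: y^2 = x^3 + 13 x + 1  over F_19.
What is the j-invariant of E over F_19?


Delta = -16(4 a^3 + 27 b^2) mod 19 = 16
-1728 * (4 a)^3 = -1728 * (4*13)^3 mod 19 = 8
j = 8 * 16^(-1) mod 19 = 10

j = 10 (mod 19)


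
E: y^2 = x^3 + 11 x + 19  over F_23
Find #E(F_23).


For each x in F_23, count y with y^2 = x^3 + 11 x + 19 mod 23:
  x = 1: RHS = 8, y in [10, 13]  -> 2 point(s)
  x = 2: RHS = 3, y in [7, 16]  -> 2 point(s)
  x = 4: RHS = 12, y in [9, 14]  -> 2 point(s)
  x = 6: RHS = 2, y in [5, 18]  -> 2 point(s)
  x = 7: RHS = 2, y in [5, 18]  -> 2 point(s)
  x = 10: RHS = 2, y in [5, 18]  -> 2 point(s)
  x = 12: RHS = 16, y in [4, 19]  -> 2 point(s)
  x = 13: RHS = 13, y in [6, 17]  -> 2 point(s)
  x = 16: RHS = 13, y in [6, 17]  -> 2 point(s)
  x = 17: RHS = 13, y in [6, 17]  -> 2 point(s)
  x = 18: RHS = 0, y in [0]  -> 1 point(s)
  x = 19: RHS = 3, y in [7, 16]  -> 2 point(s)
  x = 21: RHS = 12, y in [9, 14]  -> 2 point(s)
Affine points: 25. Add the point at infinity: total = 26.

#E(F_23) = 26


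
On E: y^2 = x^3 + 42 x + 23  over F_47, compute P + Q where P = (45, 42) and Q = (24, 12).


P != Q, so use the chord formula.
s = (y2 - y1) / (x2 - x1) = (17) / (26) mod 47 = 35
x3 = s^2 - x1 - x2 mod 47 = 35^2 - 45 - 24 = 28
y3 = s (x1 - x3) - y1 mod 47 = 35 * (45 - 28) - 42 = 36

P + Q = (28, 36)


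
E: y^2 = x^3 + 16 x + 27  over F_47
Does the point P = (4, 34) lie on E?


Check whether y^2 = x^3 + 16 x + 27 (mod 47) for (x, y) = (4, 34).
LHS: y^2 = 34^2 mod 47 = 28
RHS: x^3 + 16 x + 27 = 4^3 + 16*4 + 27 mod 47 = 14
LHS != RHS

No, not on the curve


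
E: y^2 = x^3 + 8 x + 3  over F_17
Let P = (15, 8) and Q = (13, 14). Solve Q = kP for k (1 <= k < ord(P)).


Enumerate multiples of P until we hit Q = (13, 14):
  1P = (15, 8)
  2P = (13, 3)
  3P = (8, 1)
  4P = (12, 12)
  5P = (5, 7)
  6P = (5, 10)
  7P = (12, 5)
  8P = (8, 16)
  9P = (13, 14)
Match found at i = 9.

k = 9


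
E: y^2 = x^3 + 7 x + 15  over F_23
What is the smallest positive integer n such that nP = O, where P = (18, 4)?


Compute successive multiples of P until we hit O:
  1P = (18, 4)
  2P = (13, 7)
  3P = (8, 13)
  4P = (10, 21)
  5P = (20, 6)
  6P = (9, 5)
  7P = (21, 4)
  8P = (7, 19)
  ... (continuing to 18P)
  18P = O

ord(P) = 18


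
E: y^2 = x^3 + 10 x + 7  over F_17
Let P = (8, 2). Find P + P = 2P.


Doubling: s = (3 x1^2 + a) / (2 y1)
s = (3*8^2 + 10) / (2*2) mod 17 = 8
x3 = s^2 - 2 x1 mod 17 = 8^2 - 2*8 = 14
y3 = s (x1 - x3) - y1 mod 17 = 8 * (8 - 14) - 2 = 1

2P = (14, 1)


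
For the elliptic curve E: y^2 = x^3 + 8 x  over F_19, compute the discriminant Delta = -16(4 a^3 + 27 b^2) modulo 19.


4 a^3 + 27 b^2 = 4*8^3 + 27*0^2 = 2048 + 0 = 2048
Delta = -16 * (2048) = -32768
Delta mod 19 = 7

Delta = 7 (mod 19)


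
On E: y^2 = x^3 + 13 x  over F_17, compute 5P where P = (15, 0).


k = 5 = 101_2 (binary, LSB first: 101)
Double-and-add from P = (15, 0):
  bit 0 = 1: acc = O + (15, 0) = (15, 0)
  bit 1 = 0: acc unchanged = (15, 0)
  bit 2 = 1: acc = (15, 0) + O = (15, 0)

5P = (15, 0)


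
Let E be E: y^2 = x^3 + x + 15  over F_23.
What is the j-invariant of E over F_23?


Delta = -16(4 a^3 + 27 b^2) mod 23 = 3
-1728 * (4 a)^3 = -1728 * (4*1)^3 mod 23 = 15
j = 15 * 3^(-1) mod 23 = 5

j = 5 (mod 23)


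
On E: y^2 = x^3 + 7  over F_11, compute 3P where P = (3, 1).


k = 3 = 11_2 (binary, LSB first: 11)
Double-and-add from P = (3, 1):
  bit 0 = 1: acc = O + (3, 1) = (3, 1)
  bit 1 = 1: acc = (3, 1) + (3, 10) = O

3P = O


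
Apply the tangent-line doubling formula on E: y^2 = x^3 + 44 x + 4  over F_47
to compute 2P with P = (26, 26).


Doubling: s = (3 x1^2 + a) / (2 y1)
s = (3*26^2 + 44) / (2*26) mod 47 = 29
x3 = s^2 - 2 x1 mod 47 = 29^2 - 2*26 = 37
y3 = s (x1 - x3) - y1 mod 47 = 29 * (26 - 37) - 26 = 31

2P = (37, 31)


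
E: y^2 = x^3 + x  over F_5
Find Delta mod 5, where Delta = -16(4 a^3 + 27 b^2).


4 a^3 + 27 b^2 = 4*1^3 + 27*0^2 = 4 + 0 = 4
Delta = -16 * (4) = -64
Delta mod 5 = 1

Delta = 1 (mod 5)


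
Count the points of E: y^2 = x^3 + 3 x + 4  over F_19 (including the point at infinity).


For each x in F_19, count y with y^2 = x^3 + 3 x + 4 mod 19:
  x = 0: RHS = 4, y in [2, 17]  -> 2 point(s)
  x = 4: RHS = 4, y in [2, 17]  -> 2 point(s)
  x = 5: RHS = 11, y in [7, 12]  -> 2 point(s)
  x = 7: RHS = 7, y in [8, 11]  -> 2 point(s)
  x = 9: RHS = 0, y in [0]  -> 1 point(s)
  x = 11: RHS = 0, y in [0]  -> 1 point(s)
  x = 12: RHS = 1, y in [1, 18]  -> 2 point(s)
  x = 13: RHS = 17, y in [6, 13]  -> 2 point(s)
  x = 14: RHS = 16, y in [4, 15]  -> 2 point(s)
  x = 15: RHS = 4, y in [2, 17]  -> 2 point(s)
  x = 16: RHS = 6, y in [5, 14]  -> 2 point(s)
  x = 17: RHS = 9, y in [3, 16]  -> 2 point(s)
  x = 18: RHS = 0, y in [0]  -> 1 point(s)
Affine points: 23. Add the point at infinity: total = 24.

#E(F_19) = 24


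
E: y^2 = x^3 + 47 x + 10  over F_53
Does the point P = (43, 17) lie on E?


Check whether y^2 = x^3 + 47 x + 10 (mod 53) for (x, y) = (43, 17).
LHS: y^2 = 17^2 mod 53 = 24
RHS: x^3 + 47 x + 10 = 43^3 + 47*43 + 10 mod 53 = 24
LHS = RHS

Yes, on the curve


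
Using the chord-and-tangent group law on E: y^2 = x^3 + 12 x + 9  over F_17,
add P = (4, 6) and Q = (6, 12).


P != Q, so use the chord formula.
s = (y2 - y1) / (x2 - x1) = (6) / (2) mod 17 = 3
x3 = s^2 - x1 - x2 mod 17 = 3^2 - 4 - 6 = 16
y3 = s (x1 - x3) - y1 mod 17 = 3 * (4 - 16) - 6 = 9

P + Q = (16, 9)


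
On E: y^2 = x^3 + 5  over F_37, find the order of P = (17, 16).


Compute successive multiples of P until we hit O:
  1P = (17, 16)
  2P = (31, 14)
  3P = (23, 6)
  4P = (8, 6)
  5P = (21, 33)
  6P = (24, 19)
  7P = (6, 31)
  8P = (18, 19)
  ... (continuing to 37P)
  37P = O

ord(P) = 37


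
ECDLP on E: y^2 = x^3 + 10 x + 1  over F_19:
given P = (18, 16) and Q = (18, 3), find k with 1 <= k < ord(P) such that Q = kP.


Enumerate multiples of P until we hit Q = (18, 3):
  1P = (18, 16)
  2P = (3, 18)
  3P = (3, 1)
  4P = (18, 3)
Match found at i = 4.

k = 4


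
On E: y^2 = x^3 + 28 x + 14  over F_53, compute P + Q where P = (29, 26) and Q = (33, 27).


P != Q, so use the chord formula.
s = (y2 - y1) / (x2 - x1) = (1) / (4) mod 53 = 40
x3 = s^2 - x1 - x2 mod 53 = 40^2 - 29 - 33 = 1
y3 = s (x1 - x3) - y1 mod 53 = 40 * (29 - 1) - 26 = 34

P + Q = (1, 34)


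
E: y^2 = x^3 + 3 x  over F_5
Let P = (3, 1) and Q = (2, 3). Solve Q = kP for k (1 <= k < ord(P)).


Enumerate multiples of P until we hit Q = (2, 3):
  1P = (3, 1)
  2P = (4, 4)
  3P = (2, 2)
  4P = (1, 2)
  5P = (0, 0)
  6P = (1, 3)
  7P = (2, 3)
Match found at i = 7.

k = 7


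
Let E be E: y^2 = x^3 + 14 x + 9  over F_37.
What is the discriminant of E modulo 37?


4 a^3 + 27 b^2 = 4*14^3 + 27*9^2 = 10976 + 2187 = 13163
Delta = -16 * (13163) = -210608
Delta mod 37 = 33

Delta = 33 (mod 37)


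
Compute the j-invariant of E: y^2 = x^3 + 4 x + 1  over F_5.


Delta = -16(4 a^3 + 27 b^2) mod 5 = 2
-1728 * (4 a)^3 = -1728 * (4*4)^3 mod 5 = 2
j = 2 * 2^(-1) mod 5 = 1

j = 1 (mod 5)


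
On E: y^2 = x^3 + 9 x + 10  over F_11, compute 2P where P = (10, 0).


k = 2 = 10_2 (binary, LSB first: 01)
Double-and-add from P = (10, 0):
  bit 0 = 0: acc unchanged = O
  bit 1 = 1: acc = O + O = O

2P = O


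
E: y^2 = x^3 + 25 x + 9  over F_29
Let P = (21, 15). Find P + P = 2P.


Doubling: s = (3 x1^2 + a) / (2 y1)
s = (3*21^2 + 25) / (2*15) mod 29 = 14
x3 = s^2 - 2 x1 mod 29 = 14^2 - 2*21 = 9
y3 = s (x1 - x3) - y1 mod 29 = 14 * (21 - 9) - 15 = 8

2P = (9, 8)


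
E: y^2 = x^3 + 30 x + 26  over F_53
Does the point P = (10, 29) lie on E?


Check whether y^2 = x^3 + 30 x + 26 (mod 53) for (x, y) = (10, 29).
LHS: y^2 = 29^2 mod 53 = 46
RHS: x^3 + 30 x + 26 = 10^3 + 30*10 + 26 mod 53 = 1
LHS != RHS

No, not on the curve


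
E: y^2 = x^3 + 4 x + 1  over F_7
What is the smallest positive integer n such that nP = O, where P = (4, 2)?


Compute successive multiples of P until we hit O:
  1P = (4, 2)
  2P = (0, 1)
  3P = (0, 6)
  4P = (4, 5)
  5P = O

ord(P) = 5


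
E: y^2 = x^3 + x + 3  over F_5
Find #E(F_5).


For each x in F_5, count y with y^2 = x^3 + 1 x + 3 mod 5:
  x = 1: RHS = 0, y in [0]  -> 1 point(s)
  x = 4: RHS = 1, y in [1, 4]  -> 2 point(s)
Affine points: 3. Add the point at infinity: total = 4.

#E(F_5) = 4


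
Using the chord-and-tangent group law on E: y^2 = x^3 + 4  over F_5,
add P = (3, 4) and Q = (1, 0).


P != Q, so use the chord formula.
s = (y2 - y1) / (x2 - x1) = (1) / (3) mod 5 = 2
x3 = s^2 - x1 - x2 mod 5 = 2^2 - 3 - 1 = 0
y3 = s (x1 - x3) - y1 mod 5 = 2 * (3 - 0) - 4 = 2

P + Q = (0, 2)


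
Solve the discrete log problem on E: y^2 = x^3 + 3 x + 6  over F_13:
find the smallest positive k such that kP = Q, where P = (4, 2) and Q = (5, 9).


Enumerate multiples of P until we hit Q = (5, 9):
  1P = (4, 2)
  2P = (1, 7)
  3P = (5, 4)
  4P = (8, 3)
  5P = (10, 3)
  6P = (3, 9)
  7P = (3, 4)
  8P = (10, 10)
  9P = (8, 10)
  10P = (5, 9)
Match found at i = 10.

k = 10


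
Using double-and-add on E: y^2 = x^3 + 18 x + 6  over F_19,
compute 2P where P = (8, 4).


k = 2 = 10_2 (binary, LSB first: 01)
Double-and-add from P = (8, 4):
  bit 0 = 0: acc unchanged = O
  bit 1 = 1: acc = O + (14, 0) = (14, 0)

2P = (14, 0)


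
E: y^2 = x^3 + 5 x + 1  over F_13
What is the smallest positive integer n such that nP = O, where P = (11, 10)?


Compute successive multiples of P until we hit O:
  1P = (11, 10)
  2P = (3, 2)
  3P = (0, 1)
  4P = (6, 0)
  5P = (0, 12)
  6P = (3, 11)
  7P = (11, 3)
  8P = O

ord(P) = 8


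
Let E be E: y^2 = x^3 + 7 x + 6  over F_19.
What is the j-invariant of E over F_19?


Delta = -16(4 a^3 + 27 b^2) mod 19 = 2
-1728 * (4 a)^3 = -1728 * (4*7)^3 mod 19 = 7
j = 7 * 2^(-1) mod 19 = 13

j = 13 (mod 19)


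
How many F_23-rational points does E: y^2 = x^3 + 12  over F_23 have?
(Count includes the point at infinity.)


For each x in F_23, count y with y^2 = x^3 + 0 x + 12 mod 23:
  x = 0: RHS = 12, y in [9, 14]  -> 2 point(s)
  x = 1: RHS = 13, y in [6, 17]  -> 2 point(s)
  x = 3: RHS = 16, y in [4, 19]  -> 2 point(s)
  x = 8: RHS = 18, y in [8, 15]  -> 2 point(s)
  x = 10: RHS = 0, y in [0]  -> 1 point(s)
  x = 11: RHS = 9, y in [3, 20]  -> 2 point(s)
  x = 13: RHS = 1, y in [1, 22]  -> 2 point(s)
  x = 15: RHS = 6, y in [11, 12]  -> 2 point(s)
  x = 17: RHS = 3, y in [7, 16]  -> 2 point(s)
  x = 18: RHS = 2, y in [5, 18]  -> 2 point(s)
  x = 20: RHS = 8, y in [10, 13]  -> 2 point(s)
  x = 21: RHS = 4, y in [2, 21]  -> 2 point(s)
Affine points: 23. Add the point at infinity: total = 24.

#E(F_23) = 24


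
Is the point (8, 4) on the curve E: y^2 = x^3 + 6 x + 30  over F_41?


Check whether y^2 = x^3 + 6 x + 30 (mod 41) for (x, y) = (8, 4).
LHS: y^2 = 4^2 mod 41 = 16
RHS: x^3 + 6 x + 30 = 8^3 + 6*8 + 30 mod 41 = 16
LHS = RHS

Yes, on the curve


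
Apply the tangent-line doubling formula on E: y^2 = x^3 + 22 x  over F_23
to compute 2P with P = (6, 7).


Doubling: s = (3 x1^2 + a) / (2 y1)
s = (3*6^2 + 22) / (2*7) mod 23 = 6
x3 = s^2 - 2 x1 mod 23 = 6^2 - 2*6 = 1
y3 = s (x1 - x3) - y1 mod 23 = 6 * (6 - 1) - 7 = 0

2P = (1, 0)


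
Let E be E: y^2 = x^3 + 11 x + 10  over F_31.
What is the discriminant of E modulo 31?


4 a^3 + 27 b^2 = 4*11^3 + 27*10^2 = 5324 + 2700 = 8024
Delta = -16 * (8024) = -128384
Delta mod 31 = 18

Delta = 18 (mod 31)


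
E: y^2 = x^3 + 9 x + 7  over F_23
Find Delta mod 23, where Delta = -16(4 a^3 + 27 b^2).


4 a^3 + 27 b^2 = 4*9^3 + 27*7^2 = 2916 + 1323 = 4239
Delta = -16 * (4239) = -67824
Delta mod 23 = 3

Delta = 3 (mod 23)


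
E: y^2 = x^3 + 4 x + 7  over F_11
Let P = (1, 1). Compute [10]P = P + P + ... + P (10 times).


k = 10 = 1010_2 (binary, LSB first: 0101)
Double-and-add from P = (1, 1):
  bit 0 = 0: acc unchanged = O
  bit 1 = 1: acc = O + (2, 1) = (2, 1)
  bit 2 = 0: acc unchanged = (2, 1)
  bit 3 = 1: acc = (2, 1) + (6, 7) = (8, 1)

10P = (8, 1)


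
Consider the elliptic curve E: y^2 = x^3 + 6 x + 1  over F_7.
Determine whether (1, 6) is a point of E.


Check whether y^2 = x^3 + 6 x + 1 (mod 7) for (x, y) = (1, 6).
LHS: y^2 = 6^2 mod 7 = 1
RHS: x^3 + 6 x + 1 = 1^3 + 6*1 + 1 mod 7 = 1
LHS = RHS

Yes, on the curve


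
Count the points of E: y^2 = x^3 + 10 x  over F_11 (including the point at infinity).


For each x in F_11, count y with y^2 = x^3 + 10 x + 0 mod 11:
  x = 0: RHS = 0, y in [0]  -> 1 point(s)
  x = 1: RHS = 0, y in [0]  -> 1 point(s)
  x = 4: RHS = 5, y in [4, 7]  -> 2 point(s)
  x = 6: RHS = 1, y in [1, 10]  -> 2 point(s)
  x = 8: RHS = 9, y in [3, 8]  -> 2 point(s)
  x = 9: RHS = 5, y in [4, 7]  -> 2 point(s)
  x = 10: RHS = 0, y in [0]  -> 1 point(s)
Affine points: 11. Add the point at infinity: total = 12.

#E(F_11) = 12


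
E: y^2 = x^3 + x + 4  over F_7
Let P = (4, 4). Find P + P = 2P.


Doubling: s = (3 x1^2 + a) / (2 y1)
s = (3*4^2 + 1) / (2*4) mod 7 = 0
x3 = s^2 - 2 x1 mod 7 = 0^2 - 2*4 = 6
y3 = s (x1 - x3) - y1 mod 7 = 0 * (4 - 6) - 4 = 3

2P = (6, 3)


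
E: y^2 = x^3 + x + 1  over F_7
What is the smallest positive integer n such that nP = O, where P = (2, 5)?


Compute successive multiples of P until we hit O:
  1P = (2, 5)
  2P = (0, 6)
  3P = (0, 1)
  4P = (2, 2)
  5P = O

ord(P) = 5


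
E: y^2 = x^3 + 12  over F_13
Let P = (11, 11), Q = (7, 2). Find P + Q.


P != Q, so use the chord formula.
s = (y2 - y1) / (x2 - x1) = (4) / (9) mod 13 = 12
x3 = s^2 - x1 - x2 mod 13 = 12^2 - 11 - 7 = 9
y3 = s (x1 - x3) - y1 mod 13 = 12 * (11 - 9) - 11 = 0

P + Q = (9, 0)


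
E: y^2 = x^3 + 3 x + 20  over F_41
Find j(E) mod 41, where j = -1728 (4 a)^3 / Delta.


Delta = -16(4 a^3 + 27 b^2) mod 41 = 9
-1728 * (4 a)^3 = -1728 * (4*3)^3 mod 41 = 5
j = 5 * 9^(-1) mod 41 = 37

j = 37 (mod 41)


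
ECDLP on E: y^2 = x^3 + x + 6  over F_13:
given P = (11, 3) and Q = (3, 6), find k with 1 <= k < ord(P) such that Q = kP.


Enumerate multiples of P until we hit Q = (3, 6):
  1P = (11, 3)
  2P = (4, 10)
  3P = (12, 11)
  4P = (2, 4)
  5P = (9, 4)
  6P = (3, 6)
Match found at i = 6.

k = 6


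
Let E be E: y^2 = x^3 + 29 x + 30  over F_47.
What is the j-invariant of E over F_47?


Delta = -16(4 a^3 + 27 b^2) mod 47 = 5
-1728 * (4 a)^3 = -1728 * (4*29)^3 mod 47 = 4
j = 4 * 5^(-1) mod 47 = 29

j = 29 (mod 47)


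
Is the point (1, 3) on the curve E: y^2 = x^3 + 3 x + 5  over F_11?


Check whether y^2 = x^3 + 3 x + 5 (mod 11) for (x, y) = (1, 3).
LHS: y^2 = 3^2 mod 11 = 9
RHS: x^3 + 3 x + 5 = 1^3 + 3*1 + 5 mod 11 = 9
LHS = RHS

Yes, on the curve


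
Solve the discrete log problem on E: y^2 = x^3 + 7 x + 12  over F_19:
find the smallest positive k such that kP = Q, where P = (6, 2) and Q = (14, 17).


Enumerate multiples of P until we hit Q = (14, 17):
  1P = (6, 2)
  2P = (13, 1)
  3P = (7, 9)
  4P = (17, 16)
  5P = (5, 1)
  6P = (9, 14)
  7P = (1, 18)
  8P = (4, 3)
  9P = (14, 2)
  10P = (18, 17)
  11P = (12, 0)
  12P = (18, 2)
  13P = (14, 17)
Match found at i = 13.

k = 13


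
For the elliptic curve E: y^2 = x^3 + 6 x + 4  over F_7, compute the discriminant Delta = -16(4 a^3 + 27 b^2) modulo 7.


4 a^3 + 27 b^2 = 4*6^3 + 27*4^2 = 864 + 432 = 1296
Delta = -16 * (1296) = -20736
Delta mod 7 = 5

Delta = 5 (mod 7)


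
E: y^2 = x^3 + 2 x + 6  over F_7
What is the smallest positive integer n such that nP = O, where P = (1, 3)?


Compute successive multiples of P until we hit O:
  1P = (1, 3)
  2P = (2, 2)
  3P = (5, 1)
  4P = (3, 5)
  5P = (4, 1)
  6P = (4, 6)
  7P = (3, 2)
  8P = (5, 6)
  ... (continuing to 11P)
  11P = O

ord(P) = 11


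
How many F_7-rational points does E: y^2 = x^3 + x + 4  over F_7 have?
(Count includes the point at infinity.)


For each x in F_7, count y with y^2 = x^3 + 1 x + 4 mod 7:
  x = 0: RHS = 4, y in [2, 5]  -> 2 point(s)
  x = 2: RHS = 0, y in [0]  -> 1 point(s)
  x = 4: RHS = 2, y in [3, 4]  -> 2 point(s)
  x = 5: RHS = 1, y in [1, 6]  -> 2 point(s)
  x = 6: RHS = 2, y in [3, 4]  -> 2 point(s)
Affine points: 9. Add the point at infinity: total = 10.

#E(F_7) = 10


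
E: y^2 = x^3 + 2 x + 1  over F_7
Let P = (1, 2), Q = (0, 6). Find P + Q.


P != Q, so use the chord formula.
s = (y2 - y1) / (x2 - x1) = (4) / (6) mod 7 = 3
x3 = s^2 - x1 - x2 mod 7 = 3^2 - 1 - 0 = 1
y3 = s (x1 - x3) - y1 mod 7 = 3 * (1 - 1) - 2 = 5

P + Q = (1, 5)


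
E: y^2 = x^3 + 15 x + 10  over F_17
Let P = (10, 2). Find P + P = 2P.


Doubling: s = (3 x1^2 + a) / (2 y1)
s = (3*10^2 + 15) / (2*2) mod 17 = 15
x3 = s^2 - 2 x1 mod 17 = 15^2 - 2*10 = 1
y3 = s (x1 - x3) - y1 mod 17 = 15 * (10 - 1) - 2 = 14

2P = (1, 14)


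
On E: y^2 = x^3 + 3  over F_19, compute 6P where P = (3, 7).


k = 6 = 110_2 (binary, LSB first: 011)
Double-and-add from P = (3, 7):
  bit 0 = 0: acc unchanged = O
  bit 1 = 1: acc = O + (11, 2) = (11, 2)
  bit 2 = 1: acc = (11, 2) + (2, 12) = (7, 2)

6P = (7, 2)


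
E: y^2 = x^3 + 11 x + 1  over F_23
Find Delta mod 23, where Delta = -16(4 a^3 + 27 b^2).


4 a^3 + 27 b^2 = 4*11^3 + 27*1^2 = 5324 + 27 = 5351
Delta = -16 * (5351) = -85616
Delta mod 23 = 13

Delta = 13 (mod 23)


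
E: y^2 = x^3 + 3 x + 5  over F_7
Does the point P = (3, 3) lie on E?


Check whether y^2 = x^3 + 3 x + 5 (mod 7) for (x, y) = (3, 3).
LHS: y^2 = 3^2 mod 7 = 2
RHS: x^3 + 3 x + 5 = 3^3 + 3*3 + 5 mod 7 = 6
LHS != RHS

No, not on the curve


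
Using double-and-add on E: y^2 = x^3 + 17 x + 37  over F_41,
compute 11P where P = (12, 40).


k = 11 = 1011_2 (binary, LSB first: 1101)
Double-and-add from P = (12, 40):
  bit 0 = 1: acc = O + (12, 40) = (12, 40)
  bit 1 = 1: acc = (12, 40) + (18, 36) = (16, 31)
  bit 2 = 0: acc unchanged = (16, 31)
  bit 3 = 1: acc = (16, 31) + (30, 35) = (16, 10)

11P = (16, 10)


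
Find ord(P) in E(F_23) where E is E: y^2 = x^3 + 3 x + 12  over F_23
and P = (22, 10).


Compute successive multiples of P until we hit O:
  1P = (22, 10)
  2P = (6, 4)
  3P = (7, 10)
  4P = (17, 13)
  5P = (0, 9)
  6P = (2, 16)
  7P = (3, 5)
  8P = (1, 4)
  ... (continuing to 21P)
  21P = O

ord(P) = 21


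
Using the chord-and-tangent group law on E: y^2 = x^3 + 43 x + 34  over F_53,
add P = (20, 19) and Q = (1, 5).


P != Q, so use the chord formula.
s = (y2 - y1) / (x2 - x1) = (39) / (34) mod 53 = 37
x3 = s^2 - x1 - x2 mod 53 = 37^2 - 20 - 1 = 23
y3 = s (x1 - x3) - y1 mod 53 = 37 * (20 - 23) - 19 = 29

P + Q = (23, 29)


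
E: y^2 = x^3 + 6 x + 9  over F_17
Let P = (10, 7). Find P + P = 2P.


Doubling: s = (3 x1^2 + a) / (2 y1)
s = (3*10^2 + 6) / (2*7) mod 17 = 0
x3 = s^2 - 2 x1 mod 17 = 0^2 - 2*10 = 14
y3 = s (x1 - x3) - y1 mod 17 = 0 * (10 - 14) - 7 = 10

2P = (14, 10)


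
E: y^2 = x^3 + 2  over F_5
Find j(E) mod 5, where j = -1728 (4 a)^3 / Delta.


Delta = -16(4 a^3 + 27 b^2) mod 5 = 2
-1728 * (4 a)^3 = -1728 * (4*0)^3 mod 5 = 0
j = 0 * 2^(-1) mod 5 = 0

j = 0 (mod 5)


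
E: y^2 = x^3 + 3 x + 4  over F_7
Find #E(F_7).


For each x in F_7, count y with y^2 = x^3 + 3 x + 4 mod 7:
  x = 0: RHS = 4, y in [2, 5]  -> 2 point(s)
  x = 1: RHS = 1, y in [1, 6]  -> 2 point(s)
  x = 2: RHS = 4, y in [2, 5]  -> 2 point(s)
  x = 5: RHS = 4, y in [2, 5]  -> 2 point(s)
  x = 6: RHS = 0, y in [0]  -> 1 point(s)
Affine points: 9. Add the point at infinity: total = 10.

#E(F_7) = 10


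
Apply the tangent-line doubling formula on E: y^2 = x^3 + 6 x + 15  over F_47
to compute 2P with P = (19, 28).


Doubling: s = (3 x1^2 + a) / (2 y1)
s = (3*19^2 + 6) / (2*28) mod 47 = 27
x3 = s^2 - 2 x1 mod 47 = 27^2 - 2*19 = 33
y3 = s (x1 - x3) - y1 mod 47 = 27 * (19 - 33) - 28 = 17

2P = (33, 17)


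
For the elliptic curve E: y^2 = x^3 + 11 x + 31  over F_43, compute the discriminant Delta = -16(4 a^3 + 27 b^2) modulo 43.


4 a^3 + 27 b^2 = 4*11^3 + 27*31^2 = 5324 + 25947 = 31271
Delta = -16 * (31271) = -500336
Delta mod 43 = 12

Delta = 12 (mod 43)


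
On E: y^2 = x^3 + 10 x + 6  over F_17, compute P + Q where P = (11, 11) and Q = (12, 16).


P != Q, so use the chord formula.
s = (y2 - y1) / (x2 - x1) = (5) / (1) mod 17 = 5
x3 = s^2 - x1 - x2 mod 17 = 5^2 - 11 - 12 = 2
y3 = s (x1 - x3) - y1 mod 17 = 5 * (11 - 2) - 11 = 0

P + Q = (2, 0)


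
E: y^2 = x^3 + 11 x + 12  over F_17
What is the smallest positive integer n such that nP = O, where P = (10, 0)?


Compute successive multiples of P until we hit O:
  1P = (10, 0)
  2P = O

ord(P) = 2


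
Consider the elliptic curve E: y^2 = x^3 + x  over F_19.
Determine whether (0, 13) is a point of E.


Check whether y^2 = x^3 + 1 x + 0 (mod 19) for (x, y) = (0, 13).
LHS: y^2 = 13^2 mod 19 = 17
RHS: x^3 + 1 x + 0 = 0^3 + 1*0 + 0 mod 19 = 0
LHS != RHS

No, not on the curve


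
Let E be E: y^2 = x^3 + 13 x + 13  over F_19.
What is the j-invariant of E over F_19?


Delta = -16(4 a^3 + 27 b^2) mod 19 = 1
-1728 * (4 a)^3 = -1728 * (4*13)^3 mod 19 = 8
j = 8 * 1^(-1) mod 19 = 8

j = 8 (mod 19)


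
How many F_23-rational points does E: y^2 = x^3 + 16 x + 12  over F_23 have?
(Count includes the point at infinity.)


For each x in F_23, count y with y^2 = x^3 + 16 x + 12 mod 23:
  x = 0: RHS = 12, y in [9, 14]  -> 2 point(s)
  x = 1: RHS = 6, y in [11, 12]  -> 2 point(s)
  x = 2: RHS = 6, y in [11, 12]  -> 2 point(s)
  x = 3: RHS = 18, y in [8, 15]  -> 2 point(s)
  x = 4: RHS = 2, y in [5, 18]  -> 2 point(s)
  x = 6: RHS = 2, y in [5, 18]  -> 2 point(s)
  x = 8: RHS = 8, y in [10, 13]  -> 2 point(s)
  x = 11: RHS = 1, y in [1, 22]  -> 2 point(s)
  x = 12: RHS = 0, y in [0]  -> 1 point(s)
  x = 13: RHS = 2, y in [5, 18]  -> 2 point(s)
  x = 14: RHS = 13, y in [6, 17]  -> 2 point(s)
  x = 15: RHS = 16, y in [4, 19]  -> 2 point(s)
  x = 20: RHS = 6, y in [11, 12]  -> 2 point(s)
  x = 21: RHS = 18, y in [8, 15]  -> 2 point(s)
  x = 22: RHS = 18, y in [8, 15]  -> 2 point(s)
Affine points: 29. Add the point at infinity: total = 30.

#E(F_23) = 30


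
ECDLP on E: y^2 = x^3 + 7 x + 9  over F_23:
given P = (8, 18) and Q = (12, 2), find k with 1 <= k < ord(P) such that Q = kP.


Enumerate multiples of P until we hit Q = (12, 2):
  1P = (8, 18)
  2P = (15, 4)
  3P = (4, 20)
  4P = (17, 21)
  5P = (16, 10)
  6P = (0, 20)
  7P = (5, 10)
  8P = (12, 2)
Match found at i = 8.

k = 8


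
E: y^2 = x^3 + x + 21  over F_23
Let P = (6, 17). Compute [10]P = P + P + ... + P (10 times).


k = 10 = 1010_2 (binary, LSB first: 0101)
Double-and-add from P = (6, 17):
  bit 0 = 0: acc unchanged = O
  bit 1 = 1: acc = O + (17, 12) = (17, 12)
  bit 2 = 0: acc unchanged = (17, 12)
  bit 3 = 1: acc = (17, 12) + (2, 10) = (17, 11)

10P = (17, 11)


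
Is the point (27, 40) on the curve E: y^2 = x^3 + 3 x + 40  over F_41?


Check whether y^2 = x^3 + 3 x + 40 (mod 41) for (x, y) = (27, 40).
LHS: y^2 = 40^2 mod 41 = 1
RHS: x^3 + 3 x + 40 = 27^3 + 3*27 + 40 mod 41 = 1
LHS = RHS

Yes, on the curve


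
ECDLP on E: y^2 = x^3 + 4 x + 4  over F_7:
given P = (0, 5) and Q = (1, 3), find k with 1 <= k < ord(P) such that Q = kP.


Enumerate multiples of P until we hit Q = (1, 3):
  1P = (0, 5)
  2P = (1, 3)
Match found at i = 2.

k = 2


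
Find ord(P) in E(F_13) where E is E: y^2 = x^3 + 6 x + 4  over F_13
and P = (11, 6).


Compute successive multiples of P until we hit O:
  1P = (11, 6)
  2P = (3, 6)
  3P = (12, 7)
  4P = (4, 1)
  5P = (7, 8)
  6P = (5, 4)
  7P = (0, 2)
  8P = (6, 10)
  ... (continuing to 17P)
  17P = O

ord(P) = 17


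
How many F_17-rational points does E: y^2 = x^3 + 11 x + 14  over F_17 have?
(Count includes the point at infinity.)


For each x in F_17, count y with y^2 = x^3 + 11 x + 14 mod 17:
  x = 1: RHS = 9, y in [3, 14]  -> 2 point(s)
  x = 7: RHS = 9, y in [3, 14]  -> 2 point(s)
  x = 8: RHS = 2, y in [6, 11]  -> 2 point(s)
  x = 9: RHS = 9, y in [3, 14]  -> 2 point(s)
  x = 10: RHS = 2, y in [6, 11]  -> 2 point(s)
  x = 11: RHS = 4, y in [2, 15]  -> 2 point(s)
  x = 12: RHS = 4, y in [2, 15]  -> 2 point(s)
  x = 13: RHS = 8, y in [5, 12]  -> 2 point(s)
  x = 15: RHS = 1, y in [1, 16]  -> 2 point(s)
  x = 16: RHS = 2, y in [6, 11]  -> 2 point(s)
Affine points: 20. Add the point at infinity: total = 21.

#E(F_17) = 21


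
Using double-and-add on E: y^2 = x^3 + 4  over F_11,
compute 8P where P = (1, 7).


k = 8 = 1000_2 (binary, LSB first: 0001)
Double-and-add from P = (1, 7):
  bit 0 = 0: acc unchanged = O
  bit 1 = 0: acc unchanged = O
  bit 2 = 0: acc unchanged = O
  bit 3 = 1: acc = O + (0, 9) = (0, 9)

8P = (0, 9)


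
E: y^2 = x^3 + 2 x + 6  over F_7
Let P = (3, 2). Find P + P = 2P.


Doubling: s = (3 x1^2 + a) / (2 y1)
s = (3*3^2 + 2) / (2*2) mod 7 = 2
x3 = s^2 - 2 x1 mod 7 = 2^2 - 2*3 = 5
y3 = s (x1 - x3) - y1 mod 7 = 2 * (3 - 5) - 2 = 1

2P = (5, 1)


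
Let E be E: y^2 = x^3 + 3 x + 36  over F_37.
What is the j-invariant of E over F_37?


Delta = -16(4 a^3 + 27 b^2) mod 37 = 23
-1728 * (4 a)^3 = -1728 * (4*3)^3 mod 37 = 27
j = 27 * 23^(-1) mod 37 = 6

j = 6 (mod 37)


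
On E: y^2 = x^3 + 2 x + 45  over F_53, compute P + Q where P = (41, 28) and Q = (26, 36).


P != Q, so use the chord formula.
s = (y2 - y1) / (x2 - x1) = (8) / (38) mod 53 = 3
x3 = s^2 - x1 - x2 mod 53 = 3^2 - 41 - 26 = 48
y3 = s (x1 - x3) - y1 mod 53 = 3 * (41 - 48) - 28 = 4

P + Q = (48, 4)


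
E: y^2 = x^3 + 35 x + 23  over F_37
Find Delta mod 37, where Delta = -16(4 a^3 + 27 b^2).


4 a^3 + 27 b^2 = 4*35^3 + 27*23^2 = 171500 + 14283 = 185783
Delta = -16 * (185783) = -2972528
Delta mod 37 = 15

Delta = 15 (mod 37)


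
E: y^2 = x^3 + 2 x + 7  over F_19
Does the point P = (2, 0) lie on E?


Check whether y^2 = x^3 + 2 x + 7 (mod 19) for (x, y) = (2, 0).
LHS: y^2 = 0^2 mod 19 = 0
RHS: x^3 + 2 x + 7 = 2^3 + 2*2 + 7 mod 19 = 0
LHS = RHS

Yes, on the curve


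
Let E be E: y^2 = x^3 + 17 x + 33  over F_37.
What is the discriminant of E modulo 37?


4 a^3 + 27 b^2 = 4*17^3 + 27*33^2 = 19652 + 29403 = 49055
Delta = -16 * (49055) = -784880
Delta mod 37 = 1

Delta = 1 (mod 37)


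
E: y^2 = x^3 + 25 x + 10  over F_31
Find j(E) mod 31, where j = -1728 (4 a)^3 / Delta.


Delta = -16(4 a^3 + 27 b^2) mod 31 = 12
-1728 * (4 a)^3 = -1728 * (4*25)^3 mod 31 = 16
j = 16 * 12^(-1) mod 31 = 22

j = 22 (mod 31)


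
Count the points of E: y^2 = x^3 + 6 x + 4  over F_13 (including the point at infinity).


For each x in F_13, count y with y^2 = x^3 + 6 x + 4 mod 13:
  x = 0: RHS = 4, y in [2, 11]  -> 2 point(s)
  x = 3: RHS = 10, y in [6, 7]  -> 2 point(s)
  x = 4: RHS = 1, y in [1, 12]  -> 2 point(s)
  x = 5: RHS = 3, y in [4, 9]  -> 2 point(s)
  x = 6: RHS = 9, y in [3, 10]  -> 2 point(s)
  x = 7: RHS = 12, y in [5, 8]  -> 2 point(s)
  x = 11: RHS = 10, y in [6, 7]  -> 2 point(s)
  x = 12: RHS = 10, y in [6, 7]  -> 2 point(s)
Affine points: 16. Add the point at infinity: total = 17.

#E(F_13) = 17


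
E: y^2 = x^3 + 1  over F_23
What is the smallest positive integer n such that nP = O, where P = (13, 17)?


Compute successive multiples of P until we hit O:
  1P = (13, 17)
  2P = (1, 5)
  3P = (10, 9)
  4P = (2, 20)
  5P = (21, 4)
  6P = (15, 15)
  7P = (19, 12)
  8P = (0, 22)
  ... (continuing to 24P)
  24P = O

ord(P) = 24


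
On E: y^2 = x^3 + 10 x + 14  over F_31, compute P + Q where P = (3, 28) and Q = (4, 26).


P != Q, so use the chord formula.
s = (y2 - y1) / (x2 - x1) = (29) / (1) mod 31 = 29
x3 = s^2 - x1 - x2 mod 31 = 29^2 - 3 - 4 = 28
y3 = s (x1 - x3) - y1 mod 31 = 29 * (3 - 28) - 28 = 22

P + Q = (28, 22)


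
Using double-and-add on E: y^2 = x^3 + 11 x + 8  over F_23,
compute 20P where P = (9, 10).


k = 20 = 10100_2 (binary, LSB first: 00101)
Double-and-add from P = (9, 10):
  bit 0 = 0: acc unchanged = O
  bit 1 = 0: acc unchanged = O
  bit 2 = 1: acc = O + (16, 18) = (16, 18)
  bit 3 = 0: acc unchanged = (16, 18)
  bit 4 = 1: acc = (16, 18) + (5, 2) = (14, 10)

20P = (14, 10)


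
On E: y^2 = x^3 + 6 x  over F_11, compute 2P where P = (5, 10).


Doubling: s = (3 x1^2 + a) / (2 y1)
s = (3*5^2 + 6) / (2*10) mod 11 = 9
x3 = s^2 - 2 x1 mod 11 = 9^2 - 2*5 = 5
y3 = s (x1 - x3) - y1 mod 11 = 9 * (5 - 5) - 10 = 1

2P = (5, 1)


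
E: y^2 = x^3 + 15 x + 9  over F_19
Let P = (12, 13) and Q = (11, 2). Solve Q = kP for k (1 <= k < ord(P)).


Enumerate multiples of P until we hit Q = (11, 2):
  1P = (12, 13)
  2P = (11, 2)
Match found at i = 2.

k = 2


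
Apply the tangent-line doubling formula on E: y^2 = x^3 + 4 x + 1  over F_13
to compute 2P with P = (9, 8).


Doubling: s = (3 x1^2 + a) / (2 y1)
s = (3*9^2 + 4) / (2*8) mod 13 = 0
x3 = s^2 - 2 x1 mod 13 = 0^2 - 2*9 = 8
y3 = s (x1 - x3) - y1 mod 13 = 0 * (9 - 8) - 8 = 5

2P = (8, 5)


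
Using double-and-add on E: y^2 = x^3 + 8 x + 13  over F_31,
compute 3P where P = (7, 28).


k = 3 = 11_2 (binary, LSB first: 11)
Double-and-add from P = (7, 28):
  bit 0 = 1: acc = O + (7, 28) = (7, 28)
  bit 1 = 1: acc = (7, 28) + (17, 3) = (21, 7)

3P = (21, 7)


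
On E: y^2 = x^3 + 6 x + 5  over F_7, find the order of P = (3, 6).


Compute successive multiples of P until we hit O:
  1P = (3, 6)
  2P = (2, 2)
  3P = (4, 4)
  4P = (4, 3)
  5P = (2, 5)
  6P = (3, 1)
  7P = O

ord(P) = 7


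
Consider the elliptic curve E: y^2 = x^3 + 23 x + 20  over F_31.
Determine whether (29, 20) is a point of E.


Check whether y^2 = x^3 + 23 x + 20 (mod 31) for (x, y) = (29, 20).
LHS: y^2 = 20^2 mod 31 = 28
RHS: x^3 + 23 x + 20 = 29^3 + 23*29 + 20 mod 31 = 28
LHS = RHS

Yes, on the curve


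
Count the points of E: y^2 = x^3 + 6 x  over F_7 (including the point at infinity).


For each x in F_7, count y with y^2 = x^3 + 6 x + 0 mod 7:
  x = 0: RHS = 0, y in [0]  -> 1 point(s)
  x = 1: RHS = 0, y in [0]  -> 1 point(s)
  x = 4: RHS = 4, y in [2, 5]  -> 2 point(s)
  x = 5: RHS = 1, y in [1, 6]  -> 2 point(s)
  x = 6: RHS = 0, y in [0]  -> 1 point(s)
Affine points: 7. Add the point at infinity: total = 8.

#E(F_7) = 8


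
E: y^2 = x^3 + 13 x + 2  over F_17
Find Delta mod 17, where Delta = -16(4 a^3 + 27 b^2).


4 a^3 + 27 b^2 = 4*13^3 + 27*2^2 = 8788 + 108 = 8896
Delta = -16 * (8896) = -142336
Delta mod 17 = 5

Delta = 5 (mod 17)


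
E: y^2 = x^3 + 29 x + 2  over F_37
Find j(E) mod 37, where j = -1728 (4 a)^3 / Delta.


Delta = -16(4 a^3 + 27 b^2) mod 37 = 34
-1728 * (4 a)^3 = -1728 * (4*29)^3 mod 37 = 6
j = 6 * 34^(-1) mod 37 = 35

j = 35 (mod 37)


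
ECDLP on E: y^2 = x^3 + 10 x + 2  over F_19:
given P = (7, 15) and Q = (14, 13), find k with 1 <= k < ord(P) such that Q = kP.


Enumerate multiples of P until we hit Q = (14, 13):
  1P = (7, 15)
  2P = (14, 6)
  3P = (14, 13)
Match found at i = 3.

k = 3


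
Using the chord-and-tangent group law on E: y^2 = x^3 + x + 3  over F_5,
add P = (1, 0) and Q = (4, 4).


P != Q, so use the chord formula.
s = (y2 - y1) / (x2 - x1) = (4) / (3) mod 5 = 3
x3 = s^2 - x1 - x2 mod 5 = 3^2 - 1 - 4 = 4
y3 = s (x1 - x3) - y1 mod 5 = 3 * (1 - 4) - 0 = 1

P + Q = (4, 1)


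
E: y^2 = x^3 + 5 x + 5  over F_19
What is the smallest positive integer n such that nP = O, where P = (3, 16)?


Compute successive multiples of P until we hit O:
  1P = (3, 16)
  2P = (14, 11)
  3P = (11, 17)
  4P = (16, 18)
  5P = (17, 14)
  6P = (6, 17)
  7P = (8, 14)
  8P = (15, 4)
  ... (continuing to 28P)
  28P = O

ord(P) = 28


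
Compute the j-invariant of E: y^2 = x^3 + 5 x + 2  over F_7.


Delta = -16(4 a^3 + 27 b^2) mod 7 = 2
-1728 * (4 a)^3 = -1728 * (4*5)^3 mod 7 = 6
j = 6 * 2^(-1) mod 7 = 3

j = 3 (mod 7)


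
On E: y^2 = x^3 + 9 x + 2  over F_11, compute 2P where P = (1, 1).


Doubling: s = (3 x1^2 + a) / (2 y1)
s = (3*1^2 + 9) / (2*1) mod 11 = 6
x3 = s^2 - 2 x1 mod 11 = 6^2 - 2*1 = 1
y3 = s (x1 - x3) - y1 mod 11 = 6 * (1 - 1) - 1 = 10

2P = (1, 10)


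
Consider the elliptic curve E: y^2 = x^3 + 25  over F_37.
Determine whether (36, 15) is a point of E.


Check whether y^2 = x^3 + 0 x + 25 (mod 37) for (x, y) = (36, 15).
LHS: y^2 = 15^2 mod 37 = 3
RHS: x^3 + 0 x + 25 = 36^3 + 0*36 + 25 mod 37 = 24
LHS != RHS

No, not on the curve


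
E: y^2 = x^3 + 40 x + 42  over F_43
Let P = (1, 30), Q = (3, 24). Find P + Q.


P != Q, so use the chord formula.
s = (y2 - y1) / (x2 - x1) = (37) / (2) mod 43 = 40
x3 = s^2 - x1 - x2 mod 43 = 40^2 - 1 - 3 = 5
y3 = s (x1 - x3) - y1 mod 43 = 40 * (1 - 5) - 30 = 25

P + Q = (5, 25)


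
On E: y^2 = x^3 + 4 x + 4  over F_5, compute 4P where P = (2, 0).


k = 4 = 100_2 (binary, LSB first: 001)
Double-and-add from P = (2, 0):
  bit 0 = 0: acc unchanged = O
  bit 1 = 0: acc unchanged = O
  bit 2 = 1: acc = O + O = O

4P = O


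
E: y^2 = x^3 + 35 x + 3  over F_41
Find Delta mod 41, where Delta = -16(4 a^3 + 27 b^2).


4 a^3 + 27 b^2 = 4*35^3 + 27*3^2 = 171500 + 243 = 171743
Delta = -16 * (171743) = -2747888
Delta mod 41 = 14

Delta = 14 (mod 41)


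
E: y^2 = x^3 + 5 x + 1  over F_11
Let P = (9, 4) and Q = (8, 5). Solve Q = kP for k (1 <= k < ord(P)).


Enumerate multiples of P until we hit Q = (8, 5):
  1P = (9, 4)
  2P = (8, 5)
Match found at i = 2.

k = 2


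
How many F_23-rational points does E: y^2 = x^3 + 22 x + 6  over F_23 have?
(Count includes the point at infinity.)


For each x in F_23, count y with y^2 = x^3 + 22 x + 6 mod 23:
  x = 0: RHS = 6, y in [11, 12]  -> 2 point(s)
  x = 1: RHS = 6, y in [11, 12]  -> 2 point(s)
  x = 2: RHS = 12, y in [9, 14]  -> 2 point(s)
  x = 6: RHS = 9, y in [3, 20]  -> 2 point(s)
  x = 8: RHS = 4, y in [2, 21]  -> 2 point(s)
  x = 9: RHS = 13, y in [6, 17]  -> 2 point(s)
  x = 15: RHS = 8, y in [10, 13]  -> 2 point(s)
  x = 17: RHS = 3, y in [7, 16]  -> 2 point(s)
  x = 18: RHS = 1, y in [1, 22]  -> 2 point(s)
  x = 21: RHS = 0, y in [0]  -> 1 point(s)
  x = 22: RHS = 6, y in [11, 12]  -> 2 point(s)
Affine points: 21. Add the point at infinity: total = 22.

#E(F_23) = 22


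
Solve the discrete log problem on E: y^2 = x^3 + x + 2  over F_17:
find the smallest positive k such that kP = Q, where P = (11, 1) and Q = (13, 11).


Enumerate multiples of P until we hit Q = (13, 11):
  1P = (11, 1)
  2P = (3, 10)
  3P = (4, 6)
  4P = (15, 14)
  5P = (9, 14)
  6P = (1, 2)
  7P = (13, 6)
  8P = (12, 5)
  9P = (10, 3)
  10P = (0, 11)
  11P = (5, 9)
  12P = (16, 0)
  13P = (5, 8)
  14P = (0, 6)
  15P = (10, 14)
  16P = (12, 12)
  17P = (13, 11)
Match found at i = 17.

k = 17


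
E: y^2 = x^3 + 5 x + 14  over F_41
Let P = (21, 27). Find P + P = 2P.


Doubling: s = (3 x1^2 + a) / (2 y1)
s = (3*21^2 + 5) / (2*27) mod 41 = 17
x3 = s^2 - 2 x1 mod 41 = 17^2 - 2*21 = 1
y3 = s (x1 - x3) - y1 mod 41 = 17 * (21 - 1) - 27 = 26

2P = (1, 26)


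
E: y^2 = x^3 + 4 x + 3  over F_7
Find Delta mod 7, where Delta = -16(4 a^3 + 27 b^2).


4 a^3 + 27 b^2 = 4*4^3 + 27*3^2 = 256 + 243 = 499
Delta = -16 * (499) = -7984
Delta mod 7 = 3

Delta = 3 (mod 7)


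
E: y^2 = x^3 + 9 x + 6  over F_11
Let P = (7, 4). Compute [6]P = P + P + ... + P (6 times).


k = 6 = 110_2 (binary, LSB first: 011)
Double-and-add from P = (7, 4):
  bit 0 = 0: acc unchanged = O
  bit 1 = 1: acc = O + (6, 10) = (6, 10)
  bit 2 = 1: acc = (6, 10) + (3, 7) = (3, 4)

6P = (3, 4)


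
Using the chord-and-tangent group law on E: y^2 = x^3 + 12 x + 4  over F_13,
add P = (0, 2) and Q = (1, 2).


P != Q, so use the chord formula.
s = (y2 - y1) / (x2 - x1) = (0) / (1) mod 13 = 0
x3 = s^2 - x1 - x2 mod 13 = 0^2 - 0 - 1 = 12
y3 = s (x1 - x3) - y1 mod 13 = 0 * (0 - 12) - 2 = 11

P + Q = (12, 11)


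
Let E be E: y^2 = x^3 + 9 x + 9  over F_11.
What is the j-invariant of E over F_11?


Delta = -16(4 a^3 + 27 b^2) mod 11 = 5
-1728 * (4 a)^3 = -1728 * (4*9)^3 mod 11 = 6
j = 6 * 5^(-1) mod 11 = 10

j = 10 (mod 11)
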